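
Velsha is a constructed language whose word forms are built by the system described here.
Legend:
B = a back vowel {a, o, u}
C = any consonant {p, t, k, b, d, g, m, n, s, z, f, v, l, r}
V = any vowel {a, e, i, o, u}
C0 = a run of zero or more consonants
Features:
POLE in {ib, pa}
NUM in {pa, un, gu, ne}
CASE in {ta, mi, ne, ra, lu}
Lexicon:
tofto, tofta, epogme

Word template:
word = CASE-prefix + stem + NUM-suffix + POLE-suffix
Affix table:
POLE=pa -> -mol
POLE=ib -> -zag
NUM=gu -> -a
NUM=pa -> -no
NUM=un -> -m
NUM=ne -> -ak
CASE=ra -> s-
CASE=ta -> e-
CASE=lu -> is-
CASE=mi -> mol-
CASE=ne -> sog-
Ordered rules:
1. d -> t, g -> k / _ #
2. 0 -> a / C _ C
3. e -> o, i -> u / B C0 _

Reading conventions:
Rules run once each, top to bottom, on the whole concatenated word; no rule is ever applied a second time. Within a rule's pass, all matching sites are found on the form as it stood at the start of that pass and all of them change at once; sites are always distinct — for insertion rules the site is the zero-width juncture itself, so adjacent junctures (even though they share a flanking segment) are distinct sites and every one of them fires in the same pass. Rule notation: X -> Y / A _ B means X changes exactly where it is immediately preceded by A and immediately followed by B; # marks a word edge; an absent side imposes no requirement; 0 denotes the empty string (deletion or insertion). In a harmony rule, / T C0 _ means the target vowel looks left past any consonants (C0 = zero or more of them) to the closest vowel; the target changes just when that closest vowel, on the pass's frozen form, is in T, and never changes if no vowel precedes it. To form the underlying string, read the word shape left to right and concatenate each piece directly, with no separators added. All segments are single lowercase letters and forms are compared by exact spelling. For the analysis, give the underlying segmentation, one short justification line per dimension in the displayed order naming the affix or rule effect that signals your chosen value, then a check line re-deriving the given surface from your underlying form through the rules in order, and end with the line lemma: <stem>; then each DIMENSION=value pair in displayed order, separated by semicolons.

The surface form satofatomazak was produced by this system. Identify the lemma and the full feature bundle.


underlying: s-tofto-m-zag
POLE=ib - signalled by the affix -zag
NUM=un - signalled by the affix -m
CASE=ra - signalled by the affix s-
check: stoftomzag -> stoftomzak -> satofatomazak -> satofatomazak
lemma: tofto; POLE=ib; NUM=un; CASE=ra


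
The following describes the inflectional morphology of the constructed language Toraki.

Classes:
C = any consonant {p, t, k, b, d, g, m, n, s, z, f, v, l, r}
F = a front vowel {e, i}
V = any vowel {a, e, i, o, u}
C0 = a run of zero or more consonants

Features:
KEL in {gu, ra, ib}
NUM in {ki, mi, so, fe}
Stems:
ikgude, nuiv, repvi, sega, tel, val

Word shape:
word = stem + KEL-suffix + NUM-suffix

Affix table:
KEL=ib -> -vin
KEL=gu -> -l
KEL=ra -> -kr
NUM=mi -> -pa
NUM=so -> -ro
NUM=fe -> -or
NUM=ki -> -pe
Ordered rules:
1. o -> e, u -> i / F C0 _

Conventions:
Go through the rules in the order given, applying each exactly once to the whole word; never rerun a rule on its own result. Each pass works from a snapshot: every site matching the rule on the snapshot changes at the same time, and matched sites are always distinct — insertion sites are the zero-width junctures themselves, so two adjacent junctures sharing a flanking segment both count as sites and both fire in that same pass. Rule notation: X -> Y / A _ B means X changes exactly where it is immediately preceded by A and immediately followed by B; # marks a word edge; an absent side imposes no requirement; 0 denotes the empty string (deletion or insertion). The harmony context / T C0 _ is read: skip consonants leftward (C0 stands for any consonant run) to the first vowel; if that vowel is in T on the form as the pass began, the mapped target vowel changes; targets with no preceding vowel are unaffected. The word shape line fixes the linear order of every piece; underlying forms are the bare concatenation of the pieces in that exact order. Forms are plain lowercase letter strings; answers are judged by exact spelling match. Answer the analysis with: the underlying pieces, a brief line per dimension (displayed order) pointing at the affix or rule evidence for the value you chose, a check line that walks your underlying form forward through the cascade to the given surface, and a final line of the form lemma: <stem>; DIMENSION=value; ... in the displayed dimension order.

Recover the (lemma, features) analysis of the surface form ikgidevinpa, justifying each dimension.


underlying: ikgude-vin-pa
KEL=ib - signalled by the affix -vin
NUM=mi - signalled by the affix -pa
check: ikgudevinpa -> ikgidevinpa
lemma: ikgude; KEL=ib; NUM=mi


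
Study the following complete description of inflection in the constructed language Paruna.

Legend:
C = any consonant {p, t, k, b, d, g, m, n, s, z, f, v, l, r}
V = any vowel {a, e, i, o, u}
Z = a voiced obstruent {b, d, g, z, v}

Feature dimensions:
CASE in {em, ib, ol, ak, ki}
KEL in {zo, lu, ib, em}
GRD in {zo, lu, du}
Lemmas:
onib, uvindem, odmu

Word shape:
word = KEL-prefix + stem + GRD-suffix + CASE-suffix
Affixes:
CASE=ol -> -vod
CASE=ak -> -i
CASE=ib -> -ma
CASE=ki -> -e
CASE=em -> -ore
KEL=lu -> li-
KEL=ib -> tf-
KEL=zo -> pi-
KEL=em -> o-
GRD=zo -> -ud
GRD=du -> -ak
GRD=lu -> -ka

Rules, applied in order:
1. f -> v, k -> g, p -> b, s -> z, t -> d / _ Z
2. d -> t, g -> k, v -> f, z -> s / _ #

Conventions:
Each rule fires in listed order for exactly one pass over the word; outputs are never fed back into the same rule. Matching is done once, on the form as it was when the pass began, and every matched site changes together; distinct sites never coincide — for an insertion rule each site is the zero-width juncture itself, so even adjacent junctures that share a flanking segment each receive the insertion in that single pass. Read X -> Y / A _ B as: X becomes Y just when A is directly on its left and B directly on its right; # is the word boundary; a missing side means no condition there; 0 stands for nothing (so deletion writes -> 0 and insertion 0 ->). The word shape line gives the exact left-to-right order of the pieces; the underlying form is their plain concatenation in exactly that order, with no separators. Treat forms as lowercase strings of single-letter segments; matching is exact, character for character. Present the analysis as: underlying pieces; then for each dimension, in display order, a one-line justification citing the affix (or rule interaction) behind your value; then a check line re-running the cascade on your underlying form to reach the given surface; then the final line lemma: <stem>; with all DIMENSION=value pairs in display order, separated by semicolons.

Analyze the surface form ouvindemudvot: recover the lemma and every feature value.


underlying: o-uvindem-ud-vod
CASE=ol - signalled by the affix -vod
KEL=em - signalled by the affix o-
GRD=zo - signalled by the affix -ud
check: ouvindemudvod -> ouvindemudvod -> ouvindemudvot
lemma: uvindem; CASE=ol; KEL=em; GRD=zo


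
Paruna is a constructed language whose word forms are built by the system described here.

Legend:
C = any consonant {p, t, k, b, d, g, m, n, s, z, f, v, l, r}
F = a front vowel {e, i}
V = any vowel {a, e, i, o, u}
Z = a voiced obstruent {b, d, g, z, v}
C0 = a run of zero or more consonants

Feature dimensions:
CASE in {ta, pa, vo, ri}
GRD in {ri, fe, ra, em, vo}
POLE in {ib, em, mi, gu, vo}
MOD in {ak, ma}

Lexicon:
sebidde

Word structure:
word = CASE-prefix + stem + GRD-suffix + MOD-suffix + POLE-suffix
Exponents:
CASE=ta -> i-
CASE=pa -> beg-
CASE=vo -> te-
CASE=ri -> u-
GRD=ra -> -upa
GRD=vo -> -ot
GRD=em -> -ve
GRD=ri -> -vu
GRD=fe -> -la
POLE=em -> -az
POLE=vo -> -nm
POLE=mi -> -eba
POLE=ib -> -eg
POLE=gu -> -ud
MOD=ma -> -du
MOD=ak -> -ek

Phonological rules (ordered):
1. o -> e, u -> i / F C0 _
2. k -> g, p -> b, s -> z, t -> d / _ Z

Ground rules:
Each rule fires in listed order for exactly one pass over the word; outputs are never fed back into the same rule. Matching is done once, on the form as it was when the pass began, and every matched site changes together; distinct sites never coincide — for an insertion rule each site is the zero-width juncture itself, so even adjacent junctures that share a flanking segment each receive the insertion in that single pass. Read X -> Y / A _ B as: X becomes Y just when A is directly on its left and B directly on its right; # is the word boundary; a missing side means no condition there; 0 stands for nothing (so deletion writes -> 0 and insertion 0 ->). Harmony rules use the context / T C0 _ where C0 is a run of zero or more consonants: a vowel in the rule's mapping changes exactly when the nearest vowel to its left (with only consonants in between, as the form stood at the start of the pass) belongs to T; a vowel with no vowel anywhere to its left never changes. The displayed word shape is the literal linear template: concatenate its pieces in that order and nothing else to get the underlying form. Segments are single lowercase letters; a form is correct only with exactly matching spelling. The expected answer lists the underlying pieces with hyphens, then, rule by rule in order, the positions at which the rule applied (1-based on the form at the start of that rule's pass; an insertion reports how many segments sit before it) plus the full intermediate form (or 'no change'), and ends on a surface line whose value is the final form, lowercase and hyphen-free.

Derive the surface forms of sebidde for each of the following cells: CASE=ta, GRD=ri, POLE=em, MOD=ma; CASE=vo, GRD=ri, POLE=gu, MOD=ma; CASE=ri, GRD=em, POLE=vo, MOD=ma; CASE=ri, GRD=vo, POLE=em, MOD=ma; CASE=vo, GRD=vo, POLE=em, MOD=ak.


cell CASE=ta, GRD=ri, POLE=em, MOD=ma:
underlying: i-sebidde-vu-du-az
1. o -> e, u -> i / F C0 _: fires at position(s) 10: isebiddeviduaz
2. k -> g, p -> b, s -> z, t -> d / _ Z: no change
surface: isebiddeviduaz

cell CASE=vo, GRD=ri, POLE=gu, MOD=ma:
underlying: te-sebidde-vu-du-ud
1. o -> e, u -> i / F C0 _: fires at position(s) 11: tesebiddeviduud
2. k -> g, p -> b, s -> z, t -> d / _ Z: no change
surface: tesebiddeviduud

cell CASE=ri, GRD=em, POLE=vo, MOD=ma:
underlying: u-sebidde-ve-du-nm
1. o -> e, u -> i / F C0 _: fires at position(s) 12: usebiddevedinm
2. k -> g, p -> b, s -> z, t -> d / _ Z: no change
surface: usebiddevedinm

cell CASE=ri, GRD=vo, POLE=em, MOD=ma:
underlying: u-sebidde-ot-du-az
1. o -> e, u -> i / F C0 _: fires at position(s) 9: usebiddeetduaz
2. k -> g, p -> b, s -> z, t -> d / _ Z: fires at position(s) 10: usebiddeedduaz
surface: usebiddeedduaz

cell CASE=vo, GRD=vo, POLE=em, MOD=ak:
underlying: te-sebidde-ot-ek-az
1. o -> e, u -> i / F C0 _: fires at position(s) 10: tesebiddeetekaz
2. k -> g, p -> b, s -> z, t -> d / _ Z: no change
surface: tesebiddeetekaz


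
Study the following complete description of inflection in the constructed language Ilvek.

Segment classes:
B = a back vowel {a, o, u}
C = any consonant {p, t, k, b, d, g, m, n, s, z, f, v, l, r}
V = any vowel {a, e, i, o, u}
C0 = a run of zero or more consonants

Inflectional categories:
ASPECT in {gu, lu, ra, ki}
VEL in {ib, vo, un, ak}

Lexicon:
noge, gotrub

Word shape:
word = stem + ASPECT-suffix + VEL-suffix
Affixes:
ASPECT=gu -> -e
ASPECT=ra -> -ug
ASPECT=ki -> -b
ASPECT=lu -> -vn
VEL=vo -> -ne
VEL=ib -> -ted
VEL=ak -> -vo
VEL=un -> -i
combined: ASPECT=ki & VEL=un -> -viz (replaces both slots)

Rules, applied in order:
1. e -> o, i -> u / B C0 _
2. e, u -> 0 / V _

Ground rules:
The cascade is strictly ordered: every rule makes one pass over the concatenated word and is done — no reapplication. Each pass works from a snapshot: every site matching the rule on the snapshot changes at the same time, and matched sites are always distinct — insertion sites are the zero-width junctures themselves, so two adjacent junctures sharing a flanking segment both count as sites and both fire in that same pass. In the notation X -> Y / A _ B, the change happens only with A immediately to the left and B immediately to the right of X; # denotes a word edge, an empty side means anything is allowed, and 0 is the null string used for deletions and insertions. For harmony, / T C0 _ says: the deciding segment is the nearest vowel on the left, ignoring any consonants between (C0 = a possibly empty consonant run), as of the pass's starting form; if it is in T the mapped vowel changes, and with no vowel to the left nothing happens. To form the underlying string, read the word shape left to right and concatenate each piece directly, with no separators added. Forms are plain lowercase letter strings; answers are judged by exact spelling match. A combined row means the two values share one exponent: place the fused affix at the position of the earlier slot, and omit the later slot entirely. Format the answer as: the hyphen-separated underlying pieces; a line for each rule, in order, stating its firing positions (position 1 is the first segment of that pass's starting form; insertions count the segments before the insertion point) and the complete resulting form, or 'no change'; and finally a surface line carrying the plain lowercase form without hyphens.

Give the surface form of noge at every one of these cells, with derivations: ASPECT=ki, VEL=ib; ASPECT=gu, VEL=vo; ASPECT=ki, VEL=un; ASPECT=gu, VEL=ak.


cell ASPECT=ki, VEL=ib:
underlying: noge-b-ted
1. e -> o, i -> u / B C0 _: fires at position(s) 4: nogobted
2. e, u -> 0 / V _: no change
surface: nogobted

cell ASPECT=gu, VEL=vo:
underlying: noge-e-ne
1. e -> o, i -> u / B C0 _: fires at position(s) 4: nogoene
2. e, u -> 0 / V _: fires at position(s) 5: nogone
surface: nogone

cell ASPECT=ki, VEL=un:
underlying: noge-viz
1. e -> o, i -> u / B C0 _: fires at position(s) 4: nogoviz
2. e, u -> 0 / V _: no change
surface: nogoviz

cell ASPECT=gu, VEL=ak:
underlying: noge-e-vo
1. e -> o, i -> u / B C0 _: fires at position(s) 4: nogoevo
2. e, u -> 0 / V _: fires at position(s) 5: nogovo
surface: nogovo


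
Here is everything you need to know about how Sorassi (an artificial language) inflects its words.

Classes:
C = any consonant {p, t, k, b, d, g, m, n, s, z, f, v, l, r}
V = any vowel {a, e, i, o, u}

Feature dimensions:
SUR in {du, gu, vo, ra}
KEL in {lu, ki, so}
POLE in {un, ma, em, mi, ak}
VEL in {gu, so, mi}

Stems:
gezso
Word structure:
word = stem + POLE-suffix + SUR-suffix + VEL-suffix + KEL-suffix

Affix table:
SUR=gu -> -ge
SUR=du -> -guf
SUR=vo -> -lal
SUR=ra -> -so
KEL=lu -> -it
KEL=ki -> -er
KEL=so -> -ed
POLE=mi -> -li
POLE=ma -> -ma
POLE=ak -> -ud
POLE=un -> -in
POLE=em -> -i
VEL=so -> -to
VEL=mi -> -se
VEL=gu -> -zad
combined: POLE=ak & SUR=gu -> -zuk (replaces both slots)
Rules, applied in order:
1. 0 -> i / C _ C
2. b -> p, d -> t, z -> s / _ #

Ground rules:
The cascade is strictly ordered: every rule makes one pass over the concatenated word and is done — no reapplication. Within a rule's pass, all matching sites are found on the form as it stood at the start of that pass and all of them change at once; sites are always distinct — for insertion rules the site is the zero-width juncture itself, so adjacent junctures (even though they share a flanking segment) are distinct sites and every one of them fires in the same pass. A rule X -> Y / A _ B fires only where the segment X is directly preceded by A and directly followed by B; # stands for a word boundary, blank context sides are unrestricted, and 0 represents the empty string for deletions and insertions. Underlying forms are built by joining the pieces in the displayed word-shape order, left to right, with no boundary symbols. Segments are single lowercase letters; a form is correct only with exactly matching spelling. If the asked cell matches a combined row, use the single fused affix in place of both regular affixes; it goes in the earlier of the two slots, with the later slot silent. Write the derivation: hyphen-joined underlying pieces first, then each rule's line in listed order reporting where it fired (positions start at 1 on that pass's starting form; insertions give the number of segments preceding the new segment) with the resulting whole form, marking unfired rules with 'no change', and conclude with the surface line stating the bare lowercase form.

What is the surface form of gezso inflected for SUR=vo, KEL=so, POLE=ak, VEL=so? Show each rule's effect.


underlying: gezso-ud-lal-to-ed
1. 0 -> i / C _ C: inserts after position(s) 3, 7, 10: gezisoudilalitoed
2. b -> p, d -> t, z -> s / _ #: fires at position(s) 17: gezisoudilalitoet
surface: gezisoudilalitoet


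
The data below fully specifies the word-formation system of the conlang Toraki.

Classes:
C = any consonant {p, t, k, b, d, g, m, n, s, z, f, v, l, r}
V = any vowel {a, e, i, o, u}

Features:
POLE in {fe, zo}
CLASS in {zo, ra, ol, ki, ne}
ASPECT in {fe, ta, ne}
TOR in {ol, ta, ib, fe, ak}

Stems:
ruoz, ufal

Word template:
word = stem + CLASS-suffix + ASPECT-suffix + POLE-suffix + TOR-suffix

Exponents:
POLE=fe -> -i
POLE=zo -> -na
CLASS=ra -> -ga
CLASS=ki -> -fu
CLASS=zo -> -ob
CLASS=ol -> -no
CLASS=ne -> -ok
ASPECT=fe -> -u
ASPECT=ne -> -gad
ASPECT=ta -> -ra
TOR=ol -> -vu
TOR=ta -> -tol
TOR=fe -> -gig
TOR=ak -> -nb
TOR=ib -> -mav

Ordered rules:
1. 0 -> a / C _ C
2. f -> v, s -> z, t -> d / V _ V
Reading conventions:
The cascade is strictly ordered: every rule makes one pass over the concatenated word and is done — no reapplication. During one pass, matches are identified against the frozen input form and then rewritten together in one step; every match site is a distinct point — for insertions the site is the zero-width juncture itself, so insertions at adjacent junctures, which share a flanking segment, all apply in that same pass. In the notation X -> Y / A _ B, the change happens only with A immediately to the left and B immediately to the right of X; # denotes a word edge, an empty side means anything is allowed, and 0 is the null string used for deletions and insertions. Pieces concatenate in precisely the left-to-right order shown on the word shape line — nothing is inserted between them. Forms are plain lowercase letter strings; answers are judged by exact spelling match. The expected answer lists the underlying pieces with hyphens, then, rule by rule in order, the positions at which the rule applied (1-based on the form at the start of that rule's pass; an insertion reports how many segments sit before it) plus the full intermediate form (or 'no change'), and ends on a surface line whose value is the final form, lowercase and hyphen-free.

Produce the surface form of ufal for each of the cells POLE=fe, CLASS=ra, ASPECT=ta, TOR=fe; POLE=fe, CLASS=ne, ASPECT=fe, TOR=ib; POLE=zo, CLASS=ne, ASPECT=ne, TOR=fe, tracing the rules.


cell POLE=fe, CLASS=ra, ASPECT=ta, TOR=fe:
underlying: ufal-ga-ra-i-gig
1. 0 -> a / C _ C: inserts after position(s) 4: ufalagaraigig
2. f -> v, s -> z, t -> d / V _ V: fires at position(s) 2: uvalagaraigig
surface: uvalagaraigig

cell POLE=fe, CLASS=ne, ASPECT=fe, TOR=ib:
underlying: ufal-ok-u-i-mav
1. 0 -> a / C _ C: no change
2. f -> v, s -> z, t -> d / V _ V: fires at position(s) 2: uvalokuimav
surface: uvalokuimav

cell POLE=zo, CLASS=ne, ASPECT=ne, TOR=fe:
underlying: ufal-ok-gad-na-gig
1. 0 -> a / C _ C: inserts after position(s) 6, 9: ufalokagadanagig
2. f -> v, s -> z, t -> d / V _ V: fires at position(s) 2: uvalokagadanagig
surface: uvalokagadanagig


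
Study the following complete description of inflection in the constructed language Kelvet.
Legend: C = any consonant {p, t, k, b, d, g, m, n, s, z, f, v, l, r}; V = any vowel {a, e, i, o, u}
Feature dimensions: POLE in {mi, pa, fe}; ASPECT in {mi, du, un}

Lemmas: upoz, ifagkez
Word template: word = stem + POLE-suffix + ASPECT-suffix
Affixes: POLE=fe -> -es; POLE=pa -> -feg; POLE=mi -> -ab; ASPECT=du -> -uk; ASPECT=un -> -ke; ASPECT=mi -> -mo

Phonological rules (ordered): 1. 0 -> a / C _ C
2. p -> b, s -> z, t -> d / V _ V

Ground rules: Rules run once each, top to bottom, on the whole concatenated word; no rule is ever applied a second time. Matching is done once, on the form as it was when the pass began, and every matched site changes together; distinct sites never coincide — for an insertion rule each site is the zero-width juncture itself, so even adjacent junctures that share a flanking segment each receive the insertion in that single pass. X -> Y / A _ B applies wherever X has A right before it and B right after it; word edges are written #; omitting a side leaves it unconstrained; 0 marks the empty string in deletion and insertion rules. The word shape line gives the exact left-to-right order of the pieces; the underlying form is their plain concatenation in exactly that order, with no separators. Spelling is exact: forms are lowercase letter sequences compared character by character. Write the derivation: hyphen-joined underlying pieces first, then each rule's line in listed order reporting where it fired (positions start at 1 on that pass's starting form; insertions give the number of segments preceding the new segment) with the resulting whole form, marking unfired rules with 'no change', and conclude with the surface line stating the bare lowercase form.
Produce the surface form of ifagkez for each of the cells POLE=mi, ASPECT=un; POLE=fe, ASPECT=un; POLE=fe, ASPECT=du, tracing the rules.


cell POLE=mi, ASPECT=un:
underlying: ifagkez-ab-ke
1. 0 -> a / C _ C: inserts after position(s) 4, 9: ifagakezabake
2. p -> b, s -> z, t -> d / V _ V: no change
surface: ifagakezabake

cell POLE=fe, ASPECT=un:
underlying: ifagkez-es-ke
1. 0 -> a / C _ C: inserts after position(s) 4, 9: ifagakezesake
2. p -> b, s -> z, t -> d / V _ V: fires at position(s) 10: ifagakezezake
surface: ifagakezezake

cell POLE=fe, ASPECT=du:
underlying: ifagkez-es-uk
1. 0 -> a / C _ C: inserts after position(s) 4: ifagakezesuk
2. p -> b, s -> z, t -> d / V _ V: fires at position(s) 10: ifagakezezuk
surface: ifagakezezuk


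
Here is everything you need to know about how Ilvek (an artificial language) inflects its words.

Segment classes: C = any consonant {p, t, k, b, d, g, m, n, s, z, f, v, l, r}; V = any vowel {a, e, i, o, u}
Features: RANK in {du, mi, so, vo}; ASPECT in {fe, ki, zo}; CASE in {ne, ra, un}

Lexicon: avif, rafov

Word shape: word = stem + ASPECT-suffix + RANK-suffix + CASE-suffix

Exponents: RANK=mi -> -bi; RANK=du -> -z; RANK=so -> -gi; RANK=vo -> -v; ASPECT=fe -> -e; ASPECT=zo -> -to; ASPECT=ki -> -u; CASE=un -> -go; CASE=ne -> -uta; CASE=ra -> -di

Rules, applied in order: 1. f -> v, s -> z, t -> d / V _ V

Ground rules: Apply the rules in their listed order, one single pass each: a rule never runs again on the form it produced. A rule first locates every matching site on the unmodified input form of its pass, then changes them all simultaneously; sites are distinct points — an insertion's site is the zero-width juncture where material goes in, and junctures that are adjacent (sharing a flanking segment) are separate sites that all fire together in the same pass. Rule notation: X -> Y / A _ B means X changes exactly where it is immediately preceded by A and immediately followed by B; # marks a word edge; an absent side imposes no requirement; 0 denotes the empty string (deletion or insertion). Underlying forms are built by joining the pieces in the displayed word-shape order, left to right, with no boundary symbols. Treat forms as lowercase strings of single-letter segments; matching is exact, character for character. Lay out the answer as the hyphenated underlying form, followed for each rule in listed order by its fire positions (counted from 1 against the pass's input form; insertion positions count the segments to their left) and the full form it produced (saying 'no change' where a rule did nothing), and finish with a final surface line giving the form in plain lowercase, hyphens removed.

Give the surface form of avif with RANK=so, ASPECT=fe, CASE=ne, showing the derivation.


underlying: avif-e-gi-uta
1. f -> v, s -> z, t -> d / V _ V: fires at position(s) 4, 9: avivegiuda
surface: avivegiuda


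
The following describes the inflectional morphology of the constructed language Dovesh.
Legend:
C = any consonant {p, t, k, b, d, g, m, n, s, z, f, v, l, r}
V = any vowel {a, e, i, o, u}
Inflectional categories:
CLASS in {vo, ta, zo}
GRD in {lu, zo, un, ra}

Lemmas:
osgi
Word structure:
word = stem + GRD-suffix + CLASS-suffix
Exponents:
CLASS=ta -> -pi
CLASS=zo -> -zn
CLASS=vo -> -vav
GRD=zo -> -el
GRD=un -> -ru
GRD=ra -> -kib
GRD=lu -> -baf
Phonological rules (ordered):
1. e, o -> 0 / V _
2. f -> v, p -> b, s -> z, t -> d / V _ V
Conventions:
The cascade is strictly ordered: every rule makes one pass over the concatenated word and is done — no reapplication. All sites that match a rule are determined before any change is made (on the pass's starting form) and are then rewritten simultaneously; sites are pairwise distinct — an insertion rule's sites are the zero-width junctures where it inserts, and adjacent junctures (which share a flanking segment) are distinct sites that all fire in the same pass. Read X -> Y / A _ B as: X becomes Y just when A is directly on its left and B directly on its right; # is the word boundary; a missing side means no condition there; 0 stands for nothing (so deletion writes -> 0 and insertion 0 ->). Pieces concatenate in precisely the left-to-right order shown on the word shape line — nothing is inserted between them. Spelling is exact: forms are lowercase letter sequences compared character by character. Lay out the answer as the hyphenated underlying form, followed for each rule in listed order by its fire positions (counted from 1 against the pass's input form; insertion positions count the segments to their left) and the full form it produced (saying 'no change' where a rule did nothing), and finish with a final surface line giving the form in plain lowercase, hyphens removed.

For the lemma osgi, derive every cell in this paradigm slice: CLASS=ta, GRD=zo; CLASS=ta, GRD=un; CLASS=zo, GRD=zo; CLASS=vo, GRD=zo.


cell CLASS=ta, GRD=zo:
underlying: osgi-el-pi
1. e, o -> 0 / V _: fires at position(s) 5: osgilpi
2. f -> v, p -> b, s -> z, t -> d / V _ V: no change
surface: osgilpi

cell CLASS=ta, GRD=un:
underlying: osgi-ru-pi
1. e, o -> 0 / V _: no change
2. f -> v, p -> b, s -> z, t -> d / V _ V: fires at position(s) 7: osgirubi
surface: osgirubi

cell CLASS=zo, GRD=zo:
underlying: osgi-el-zn
1. e, o -> 0 / V _: fires at position(s) 5: osgilzn
2. f -> v, p -> b, s -> z, t -> d / V _ V: no change
surface: osgilzn

cell CLASS=vo, GRD=zo:
underlying: osgi-el-vav
1. e, o -> 0 / V _: fires at position(s) 5: osgilvav
2. f -> v, p -> b, s -> z, t -> d / V _ V: no change
surface: osgilvav


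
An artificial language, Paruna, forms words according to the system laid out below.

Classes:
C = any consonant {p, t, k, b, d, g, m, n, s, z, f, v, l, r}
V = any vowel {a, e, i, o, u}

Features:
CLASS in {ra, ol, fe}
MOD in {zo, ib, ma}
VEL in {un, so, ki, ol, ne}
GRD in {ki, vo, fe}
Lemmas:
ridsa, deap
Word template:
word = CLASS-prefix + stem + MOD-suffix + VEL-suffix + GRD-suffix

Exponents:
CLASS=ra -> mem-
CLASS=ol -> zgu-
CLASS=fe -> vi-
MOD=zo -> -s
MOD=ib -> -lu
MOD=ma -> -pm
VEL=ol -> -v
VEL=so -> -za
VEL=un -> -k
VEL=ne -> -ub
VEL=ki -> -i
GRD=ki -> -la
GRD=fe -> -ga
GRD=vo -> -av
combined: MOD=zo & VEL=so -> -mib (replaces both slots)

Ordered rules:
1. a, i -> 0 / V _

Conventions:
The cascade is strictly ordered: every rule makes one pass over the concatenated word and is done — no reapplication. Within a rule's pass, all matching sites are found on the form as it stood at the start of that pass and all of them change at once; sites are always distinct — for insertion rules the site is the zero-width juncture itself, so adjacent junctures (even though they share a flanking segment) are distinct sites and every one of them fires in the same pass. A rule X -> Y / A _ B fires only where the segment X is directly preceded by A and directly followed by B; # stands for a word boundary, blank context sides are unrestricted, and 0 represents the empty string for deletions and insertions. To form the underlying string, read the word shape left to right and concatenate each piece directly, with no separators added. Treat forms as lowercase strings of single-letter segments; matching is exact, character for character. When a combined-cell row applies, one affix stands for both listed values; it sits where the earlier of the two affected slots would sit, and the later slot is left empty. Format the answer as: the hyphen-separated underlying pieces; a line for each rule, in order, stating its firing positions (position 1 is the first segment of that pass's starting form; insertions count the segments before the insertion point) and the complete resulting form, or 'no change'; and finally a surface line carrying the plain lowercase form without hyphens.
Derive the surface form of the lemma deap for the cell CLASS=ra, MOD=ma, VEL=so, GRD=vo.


underlying: mem-deap-pm-za-av
1. a, i -> 0 / V _: fires at position(s) 6, 12: memdeppmzav
surface: memdeppmzav


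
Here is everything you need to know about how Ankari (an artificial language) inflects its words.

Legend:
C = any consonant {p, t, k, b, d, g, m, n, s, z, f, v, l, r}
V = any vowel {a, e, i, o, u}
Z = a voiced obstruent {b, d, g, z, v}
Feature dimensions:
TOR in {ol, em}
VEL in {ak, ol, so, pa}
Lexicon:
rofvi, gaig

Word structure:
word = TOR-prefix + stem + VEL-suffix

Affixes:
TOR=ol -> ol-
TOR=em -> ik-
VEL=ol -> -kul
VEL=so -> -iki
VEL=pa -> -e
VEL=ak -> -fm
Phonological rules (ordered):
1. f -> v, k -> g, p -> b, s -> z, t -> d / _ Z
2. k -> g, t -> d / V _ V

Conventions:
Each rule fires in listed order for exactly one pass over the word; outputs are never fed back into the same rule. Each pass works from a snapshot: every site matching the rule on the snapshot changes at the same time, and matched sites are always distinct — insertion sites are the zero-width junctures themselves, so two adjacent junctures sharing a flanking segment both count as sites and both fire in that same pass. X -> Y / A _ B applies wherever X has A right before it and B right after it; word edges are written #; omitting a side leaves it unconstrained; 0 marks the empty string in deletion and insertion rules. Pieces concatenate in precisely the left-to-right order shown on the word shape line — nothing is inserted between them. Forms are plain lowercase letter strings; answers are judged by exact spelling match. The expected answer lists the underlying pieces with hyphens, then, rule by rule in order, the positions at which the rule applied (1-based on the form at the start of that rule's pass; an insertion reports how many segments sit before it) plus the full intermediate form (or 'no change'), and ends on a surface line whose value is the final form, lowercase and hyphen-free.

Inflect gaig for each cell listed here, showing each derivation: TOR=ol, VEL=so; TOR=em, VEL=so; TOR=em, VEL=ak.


cell TOR=ol, VEL=so:
underlying: ol-gaig-iki
1. f -> v, k -> g, p -> b, s -> z, t -> d / _ Z: no change
2. k -> g, t -> d / V _ V: fires at position(s) 8: olgaigigi
surface: olgaigigi

cell TOR=em, VEL=so:
underlying: ik-gaig-iki
1. f -> v, k -> g, p -> b, s -> z, t -> d / _ Z: fires at position(s) 2: iggaigiki
2. k -> g, t -> d / V _ V: fires at position(s) 8: iggaigigi
surface: iggaigigi

cell TOR=em, VEL=ak:
underlying: ik-gaig-fm
1. f -> v, k -> g, p -> b, s -> z, t -> d / _ Z: fires at position(s) 2: iggaigfm
2. k -> g, t -> d / V _ V: no change
surface: iggaigfm


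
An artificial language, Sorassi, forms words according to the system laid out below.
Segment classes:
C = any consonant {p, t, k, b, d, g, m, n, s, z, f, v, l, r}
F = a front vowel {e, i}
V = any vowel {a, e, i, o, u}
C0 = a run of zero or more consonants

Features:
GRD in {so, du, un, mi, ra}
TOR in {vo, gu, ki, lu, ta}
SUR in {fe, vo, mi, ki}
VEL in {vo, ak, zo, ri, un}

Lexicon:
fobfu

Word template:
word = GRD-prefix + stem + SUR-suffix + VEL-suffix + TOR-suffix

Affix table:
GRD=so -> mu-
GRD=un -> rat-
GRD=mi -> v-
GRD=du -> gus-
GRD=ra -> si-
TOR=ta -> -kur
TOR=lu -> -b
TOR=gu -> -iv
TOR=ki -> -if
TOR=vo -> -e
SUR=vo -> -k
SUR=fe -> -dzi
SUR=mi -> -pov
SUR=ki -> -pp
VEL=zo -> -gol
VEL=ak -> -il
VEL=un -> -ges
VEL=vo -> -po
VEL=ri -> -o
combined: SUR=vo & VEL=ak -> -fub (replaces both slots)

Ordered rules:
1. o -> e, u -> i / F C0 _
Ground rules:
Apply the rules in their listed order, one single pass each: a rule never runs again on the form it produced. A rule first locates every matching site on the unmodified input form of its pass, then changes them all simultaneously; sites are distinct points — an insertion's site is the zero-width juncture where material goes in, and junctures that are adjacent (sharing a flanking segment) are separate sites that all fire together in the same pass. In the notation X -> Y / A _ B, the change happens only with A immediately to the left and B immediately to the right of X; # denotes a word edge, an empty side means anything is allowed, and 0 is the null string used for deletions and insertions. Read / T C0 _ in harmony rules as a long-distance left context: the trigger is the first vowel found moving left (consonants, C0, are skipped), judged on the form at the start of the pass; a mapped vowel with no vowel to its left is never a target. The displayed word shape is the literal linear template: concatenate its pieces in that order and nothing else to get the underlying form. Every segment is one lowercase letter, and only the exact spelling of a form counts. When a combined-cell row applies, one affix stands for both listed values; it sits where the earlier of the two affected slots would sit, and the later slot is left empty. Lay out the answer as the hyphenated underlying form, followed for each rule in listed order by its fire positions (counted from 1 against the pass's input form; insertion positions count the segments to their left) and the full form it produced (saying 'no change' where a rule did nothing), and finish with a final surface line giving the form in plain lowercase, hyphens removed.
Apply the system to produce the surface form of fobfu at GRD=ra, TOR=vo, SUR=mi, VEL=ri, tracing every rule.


underlying: si-fobfu-pov-o-e
1. o -> e, u -> i / F C0 _: fires at position(s) 4: sifebfupovoe
surface: sifebfupovoe


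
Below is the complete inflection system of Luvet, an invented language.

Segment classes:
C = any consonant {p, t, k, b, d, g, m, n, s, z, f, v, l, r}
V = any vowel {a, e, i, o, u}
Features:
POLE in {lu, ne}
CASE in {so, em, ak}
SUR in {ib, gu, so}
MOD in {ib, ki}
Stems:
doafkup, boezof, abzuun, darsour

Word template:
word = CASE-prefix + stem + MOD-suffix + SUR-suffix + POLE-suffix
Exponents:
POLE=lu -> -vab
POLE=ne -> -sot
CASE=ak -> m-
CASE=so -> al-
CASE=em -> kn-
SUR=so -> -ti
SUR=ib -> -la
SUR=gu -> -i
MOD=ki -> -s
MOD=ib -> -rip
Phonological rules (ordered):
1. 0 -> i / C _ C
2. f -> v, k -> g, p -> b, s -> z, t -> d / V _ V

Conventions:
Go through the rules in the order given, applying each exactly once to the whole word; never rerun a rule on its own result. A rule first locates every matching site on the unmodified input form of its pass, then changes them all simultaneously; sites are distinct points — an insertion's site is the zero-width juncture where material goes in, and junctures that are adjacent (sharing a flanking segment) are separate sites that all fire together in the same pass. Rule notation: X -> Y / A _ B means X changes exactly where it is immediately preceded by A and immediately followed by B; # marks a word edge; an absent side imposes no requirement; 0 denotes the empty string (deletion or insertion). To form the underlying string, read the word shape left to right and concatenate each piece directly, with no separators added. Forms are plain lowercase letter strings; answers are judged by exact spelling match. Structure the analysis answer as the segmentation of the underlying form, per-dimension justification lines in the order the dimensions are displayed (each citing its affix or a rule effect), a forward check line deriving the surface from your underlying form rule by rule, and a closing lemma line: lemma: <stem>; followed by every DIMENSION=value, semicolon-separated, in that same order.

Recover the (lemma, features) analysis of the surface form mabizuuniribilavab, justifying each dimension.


underlying: m-abzuun-rip-la-vab
POLE=lu - signalled by the affix -vab
CASE=ak - signalled by the affix m-
SUR=ib - signalled by the affix -la
MOD=ib - signalled by the affix -rip
check: mabzuunriplavab -> mabizuuniripilavab -> mabizuuniribilavab
lemma: abzuun; POLE=lu; CASE=ak; SUR=ib; MOD=ib


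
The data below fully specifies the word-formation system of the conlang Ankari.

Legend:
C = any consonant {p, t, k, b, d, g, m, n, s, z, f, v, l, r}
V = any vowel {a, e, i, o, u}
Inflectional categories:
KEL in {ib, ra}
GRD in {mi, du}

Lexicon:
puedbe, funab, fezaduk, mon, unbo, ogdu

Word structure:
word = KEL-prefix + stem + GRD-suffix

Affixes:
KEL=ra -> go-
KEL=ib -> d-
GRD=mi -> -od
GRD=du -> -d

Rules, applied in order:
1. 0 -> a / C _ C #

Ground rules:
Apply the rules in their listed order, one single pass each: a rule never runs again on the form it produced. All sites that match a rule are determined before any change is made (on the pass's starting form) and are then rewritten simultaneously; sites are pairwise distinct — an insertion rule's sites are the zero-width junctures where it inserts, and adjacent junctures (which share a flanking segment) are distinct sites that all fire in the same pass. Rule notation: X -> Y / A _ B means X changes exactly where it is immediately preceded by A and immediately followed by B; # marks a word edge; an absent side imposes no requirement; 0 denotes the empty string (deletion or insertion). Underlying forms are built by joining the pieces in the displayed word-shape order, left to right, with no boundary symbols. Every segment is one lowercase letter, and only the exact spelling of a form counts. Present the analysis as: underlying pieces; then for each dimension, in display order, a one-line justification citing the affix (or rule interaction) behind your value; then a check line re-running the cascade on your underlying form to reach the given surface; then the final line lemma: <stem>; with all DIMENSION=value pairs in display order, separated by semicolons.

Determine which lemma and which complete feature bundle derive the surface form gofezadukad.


underlying: go-fezaduk-d
KEL=ra - signalled by the affix go-
GRD=du - signalled by the affix -d
check: gofezadukd -> gofezadukad
lemma: fezaduk; KEL=ra; GRD=du


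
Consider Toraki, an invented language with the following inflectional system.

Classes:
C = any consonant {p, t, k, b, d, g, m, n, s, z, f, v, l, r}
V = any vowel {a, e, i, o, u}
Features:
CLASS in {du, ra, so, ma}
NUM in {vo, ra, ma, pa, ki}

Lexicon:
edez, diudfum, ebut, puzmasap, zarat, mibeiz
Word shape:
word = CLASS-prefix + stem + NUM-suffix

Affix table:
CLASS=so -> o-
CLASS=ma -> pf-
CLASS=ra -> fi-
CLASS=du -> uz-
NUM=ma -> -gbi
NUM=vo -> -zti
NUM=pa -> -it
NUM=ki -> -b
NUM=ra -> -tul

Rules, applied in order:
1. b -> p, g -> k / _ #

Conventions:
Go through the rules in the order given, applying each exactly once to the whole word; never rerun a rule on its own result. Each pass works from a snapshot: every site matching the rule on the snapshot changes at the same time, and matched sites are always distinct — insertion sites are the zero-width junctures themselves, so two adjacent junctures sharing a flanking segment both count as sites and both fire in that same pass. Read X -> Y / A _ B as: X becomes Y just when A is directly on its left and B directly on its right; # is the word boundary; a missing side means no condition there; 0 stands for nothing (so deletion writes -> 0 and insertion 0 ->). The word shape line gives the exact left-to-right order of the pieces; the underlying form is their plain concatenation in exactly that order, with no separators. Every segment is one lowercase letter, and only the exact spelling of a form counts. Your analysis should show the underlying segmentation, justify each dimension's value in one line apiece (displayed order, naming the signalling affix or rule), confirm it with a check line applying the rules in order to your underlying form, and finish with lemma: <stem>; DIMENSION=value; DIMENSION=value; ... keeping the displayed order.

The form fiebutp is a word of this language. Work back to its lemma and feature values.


underlying: fi-ebut-b
CLASS=ra - signalled by the affix fi-
NUM=ki - signalled by the affix -b
check: fiebutb -> fiebutp
lemma: ebut; CLASS=ra; NUM=ki
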